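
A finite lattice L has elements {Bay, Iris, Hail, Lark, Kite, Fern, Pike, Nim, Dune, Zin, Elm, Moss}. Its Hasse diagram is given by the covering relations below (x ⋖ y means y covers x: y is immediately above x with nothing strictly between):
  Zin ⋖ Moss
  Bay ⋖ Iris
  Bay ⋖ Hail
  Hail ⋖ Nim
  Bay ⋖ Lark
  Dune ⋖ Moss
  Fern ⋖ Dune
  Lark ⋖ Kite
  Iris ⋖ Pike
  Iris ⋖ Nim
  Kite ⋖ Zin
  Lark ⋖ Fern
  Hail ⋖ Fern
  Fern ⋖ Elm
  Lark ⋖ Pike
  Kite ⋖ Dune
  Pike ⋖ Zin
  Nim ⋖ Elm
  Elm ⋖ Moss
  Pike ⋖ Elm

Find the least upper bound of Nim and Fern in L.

Elm

Common upper bounds of {Nim, Fern}: Elm, Moss.
The least among these is Elm.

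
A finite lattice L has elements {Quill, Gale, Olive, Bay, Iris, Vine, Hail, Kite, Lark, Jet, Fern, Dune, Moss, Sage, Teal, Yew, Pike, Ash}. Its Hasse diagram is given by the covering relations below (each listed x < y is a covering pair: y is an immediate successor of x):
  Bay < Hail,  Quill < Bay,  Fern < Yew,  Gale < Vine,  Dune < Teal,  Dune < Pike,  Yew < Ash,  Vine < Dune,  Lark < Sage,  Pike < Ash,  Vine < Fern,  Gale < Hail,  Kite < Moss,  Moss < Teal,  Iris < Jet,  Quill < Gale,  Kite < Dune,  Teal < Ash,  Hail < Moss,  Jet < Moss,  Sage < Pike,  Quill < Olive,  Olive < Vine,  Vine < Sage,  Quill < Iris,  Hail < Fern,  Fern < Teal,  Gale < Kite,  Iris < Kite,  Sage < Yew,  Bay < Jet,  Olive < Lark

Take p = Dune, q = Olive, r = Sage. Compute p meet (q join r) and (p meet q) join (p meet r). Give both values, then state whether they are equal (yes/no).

Vine; Vine; yes

q join r = Sage, so p meet (q join r) = Dune meet Sage = Vine.
p meet q = Olive and p meet r = Vine, so (p meet q) join (p meet r) = Olive join Vine = Vine.
Equal: yes.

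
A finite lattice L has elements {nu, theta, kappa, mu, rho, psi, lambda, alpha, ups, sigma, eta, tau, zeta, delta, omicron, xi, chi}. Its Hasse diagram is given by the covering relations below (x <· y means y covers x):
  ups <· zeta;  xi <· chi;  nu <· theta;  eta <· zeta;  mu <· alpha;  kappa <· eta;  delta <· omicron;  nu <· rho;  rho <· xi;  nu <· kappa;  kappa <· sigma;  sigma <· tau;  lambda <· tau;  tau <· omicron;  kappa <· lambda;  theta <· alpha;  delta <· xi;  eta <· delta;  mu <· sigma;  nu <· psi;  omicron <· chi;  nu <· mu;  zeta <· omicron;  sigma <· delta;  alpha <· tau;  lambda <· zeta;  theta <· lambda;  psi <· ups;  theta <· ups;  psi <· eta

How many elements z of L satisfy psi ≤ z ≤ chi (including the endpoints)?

The interval [psi, chi] = {chi, delta, eta, omicron, psi, ups, xi, zeta}, which has 8 elements.

8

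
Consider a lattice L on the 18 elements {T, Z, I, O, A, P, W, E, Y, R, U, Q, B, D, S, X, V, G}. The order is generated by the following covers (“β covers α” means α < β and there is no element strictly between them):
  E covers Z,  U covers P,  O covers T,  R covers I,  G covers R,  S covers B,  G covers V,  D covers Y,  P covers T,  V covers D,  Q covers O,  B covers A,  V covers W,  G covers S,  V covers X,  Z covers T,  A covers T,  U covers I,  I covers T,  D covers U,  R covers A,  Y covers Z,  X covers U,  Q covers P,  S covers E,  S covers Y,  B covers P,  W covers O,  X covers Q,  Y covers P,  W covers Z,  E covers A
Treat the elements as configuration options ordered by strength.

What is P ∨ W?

Common upper bounds of {P, W}: G, V.
The least among these is V.

V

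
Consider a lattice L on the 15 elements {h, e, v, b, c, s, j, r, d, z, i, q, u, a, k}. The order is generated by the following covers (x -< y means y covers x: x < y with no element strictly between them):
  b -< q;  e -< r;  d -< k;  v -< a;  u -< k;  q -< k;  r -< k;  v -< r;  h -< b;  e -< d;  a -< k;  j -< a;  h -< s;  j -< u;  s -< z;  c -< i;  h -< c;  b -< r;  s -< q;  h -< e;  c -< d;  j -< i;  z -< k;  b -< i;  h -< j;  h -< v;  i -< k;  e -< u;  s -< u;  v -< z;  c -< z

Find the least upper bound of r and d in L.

Common upper bounds of {r, d}: k.
The least among these is k.

k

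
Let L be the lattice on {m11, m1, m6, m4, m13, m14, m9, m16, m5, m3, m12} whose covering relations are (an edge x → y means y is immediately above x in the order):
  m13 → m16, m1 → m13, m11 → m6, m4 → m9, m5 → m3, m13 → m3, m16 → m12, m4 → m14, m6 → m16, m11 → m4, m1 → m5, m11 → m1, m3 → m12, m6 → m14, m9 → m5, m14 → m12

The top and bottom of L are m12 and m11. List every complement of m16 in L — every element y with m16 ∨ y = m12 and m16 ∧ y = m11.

Need y with m16 ∨ y = m12 and m16 ∧ y = m11.
Checking each element gives: m4, m9.

m4, m9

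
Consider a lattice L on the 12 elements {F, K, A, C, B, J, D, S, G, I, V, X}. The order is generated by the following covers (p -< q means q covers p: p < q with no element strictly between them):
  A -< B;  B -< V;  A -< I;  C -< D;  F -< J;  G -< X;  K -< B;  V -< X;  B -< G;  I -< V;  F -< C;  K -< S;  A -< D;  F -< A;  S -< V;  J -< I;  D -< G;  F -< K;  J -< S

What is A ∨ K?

B

Common upper bounds of {A, K}: B, G, V, X.
The least among these is B.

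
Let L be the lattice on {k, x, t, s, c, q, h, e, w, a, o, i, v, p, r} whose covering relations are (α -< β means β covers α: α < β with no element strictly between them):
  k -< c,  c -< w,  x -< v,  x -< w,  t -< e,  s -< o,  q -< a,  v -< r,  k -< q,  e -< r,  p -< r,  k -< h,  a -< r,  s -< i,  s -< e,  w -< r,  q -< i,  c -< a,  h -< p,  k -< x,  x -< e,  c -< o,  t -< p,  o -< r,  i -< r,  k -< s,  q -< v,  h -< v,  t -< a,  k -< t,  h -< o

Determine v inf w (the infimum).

x

Common lower bounds of {v, w}: k, x.
The greatest among these is x.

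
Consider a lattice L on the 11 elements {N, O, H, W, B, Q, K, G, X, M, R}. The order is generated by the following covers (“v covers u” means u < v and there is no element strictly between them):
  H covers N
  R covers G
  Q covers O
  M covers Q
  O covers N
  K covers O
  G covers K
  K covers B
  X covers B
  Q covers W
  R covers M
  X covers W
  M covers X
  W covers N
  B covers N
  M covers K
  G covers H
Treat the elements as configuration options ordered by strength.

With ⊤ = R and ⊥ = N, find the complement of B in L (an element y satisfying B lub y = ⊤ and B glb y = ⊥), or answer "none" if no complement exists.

For every candidate y, either B ∨ y ≠ R or B ∧ y ≠ N; no complement exists.

none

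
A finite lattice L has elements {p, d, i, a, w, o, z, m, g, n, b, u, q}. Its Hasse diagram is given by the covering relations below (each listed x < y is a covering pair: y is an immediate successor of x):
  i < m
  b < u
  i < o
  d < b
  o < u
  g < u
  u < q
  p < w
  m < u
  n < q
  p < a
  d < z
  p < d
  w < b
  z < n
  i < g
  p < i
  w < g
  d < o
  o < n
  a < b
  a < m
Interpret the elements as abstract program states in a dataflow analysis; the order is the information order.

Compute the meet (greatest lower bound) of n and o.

Common lower bounds of {n, o}: d, i, o, p.
The greatest among these is o.

o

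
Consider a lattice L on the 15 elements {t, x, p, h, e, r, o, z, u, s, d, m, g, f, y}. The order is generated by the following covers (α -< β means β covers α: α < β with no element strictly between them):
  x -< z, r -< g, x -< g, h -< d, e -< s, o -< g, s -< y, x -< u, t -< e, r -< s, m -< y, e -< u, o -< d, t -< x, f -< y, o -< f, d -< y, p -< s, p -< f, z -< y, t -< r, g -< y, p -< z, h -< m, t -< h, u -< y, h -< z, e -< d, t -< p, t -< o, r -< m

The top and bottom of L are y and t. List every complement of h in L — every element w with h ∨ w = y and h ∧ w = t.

f, g, s, u

Need w with h ∨ w = y and h ∧ w = t.
Checking each element gives: f, g, s, u.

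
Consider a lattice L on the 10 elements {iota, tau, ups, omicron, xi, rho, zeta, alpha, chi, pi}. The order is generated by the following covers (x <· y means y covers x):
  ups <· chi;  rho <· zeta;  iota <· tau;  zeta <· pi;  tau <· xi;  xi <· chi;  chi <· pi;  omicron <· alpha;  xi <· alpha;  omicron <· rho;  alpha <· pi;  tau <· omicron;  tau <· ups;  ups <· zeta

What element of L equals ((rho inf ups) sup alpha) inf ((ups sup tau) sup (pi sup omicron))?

alpha

rho ∧ ups = tau
tau ∨ alpha = alpha
ups ∨ tau = ups
pi ∨ omicron = pi
ups ∨ pi = pi
alpha ∧ pi = alpha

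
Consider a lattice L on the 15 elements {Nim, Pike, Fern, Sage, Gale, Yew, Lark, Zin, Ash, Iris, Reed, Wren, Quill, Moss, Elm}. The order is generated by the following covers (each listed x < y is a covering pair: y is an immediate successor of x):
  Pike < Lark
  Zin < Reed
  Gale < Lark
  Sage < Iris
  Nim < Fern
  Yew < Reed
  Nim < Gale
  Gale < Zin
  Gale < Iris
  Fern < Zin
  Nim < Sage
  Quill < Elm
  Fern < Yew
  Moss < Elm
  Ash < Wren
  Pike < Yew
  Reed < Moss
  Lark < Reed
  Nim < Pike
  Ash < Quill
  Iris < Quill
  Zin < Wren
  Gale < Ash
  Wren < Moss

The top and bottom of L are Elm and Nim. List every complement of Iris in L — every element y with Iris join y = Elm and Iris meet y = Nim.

Need y with Iris ∨ y = Elm and Iris ∧ y = Nim.
Checking each element gives: Fern, Pike, Yew.

Fern, Pike, Yew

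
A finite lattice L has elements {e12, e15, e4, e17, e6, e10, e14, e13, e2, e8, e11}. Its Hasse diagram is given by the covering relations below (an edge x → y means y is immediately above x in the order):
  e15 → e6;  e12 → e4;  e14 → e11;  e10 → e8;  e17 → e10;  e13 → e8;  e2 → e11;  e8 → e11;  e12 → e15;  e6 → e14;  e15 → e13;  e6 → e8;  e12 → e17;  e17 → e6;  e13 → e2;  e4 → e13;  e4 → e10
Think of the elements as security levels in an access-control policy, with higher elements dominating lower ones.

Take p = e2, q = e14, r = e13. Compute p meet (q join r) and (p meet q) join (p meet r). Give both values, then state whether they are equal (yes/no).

q join r = e11, so p meet (q join r) = e2 meet e11 = e2.
p meet q = e15 and p meet r = e13, so (p meet q) join (p meet r) = e15 join e13 = e13.
Equal: no.

e2; e13; no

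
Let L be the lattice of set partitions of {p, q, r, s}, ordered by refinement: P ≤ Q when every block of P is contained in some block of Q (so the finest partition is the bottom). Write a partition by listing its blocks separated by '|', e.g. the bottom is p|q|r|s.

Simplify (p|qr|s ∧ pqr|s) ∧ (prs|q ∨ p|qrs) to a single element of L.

p|qr|s ∧ pqr|s = p|qr|s
prs|q ∨ p|qrs = pqrs
p|qr|s ∧ pqrs = p|qr|s

p|qr|s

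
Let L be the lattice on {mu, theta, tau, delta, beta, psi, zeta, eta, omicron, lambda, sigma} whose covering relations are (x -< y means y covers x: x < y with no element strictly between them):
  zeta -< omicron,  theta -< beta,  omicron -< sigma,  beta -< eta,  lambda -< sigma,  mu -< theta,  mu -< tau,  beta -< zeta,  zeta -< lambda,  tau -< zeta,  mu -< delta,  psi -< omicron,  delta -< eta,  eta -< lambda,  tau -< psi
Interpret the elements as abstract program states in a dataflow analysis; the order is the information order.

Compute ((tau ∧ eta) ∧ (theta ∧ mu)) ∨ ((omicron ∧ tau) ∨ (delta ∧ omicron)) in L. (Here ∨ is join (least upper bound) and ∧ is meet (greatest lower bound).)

tau

tau ∧ eta = mu
theta ∧ mu = mu
mu ∧ mu = mu
omicron ∧ tau = tau
delta ∧ omicron = mu
tau ∨ mu = tau
mu ∨ tau = tau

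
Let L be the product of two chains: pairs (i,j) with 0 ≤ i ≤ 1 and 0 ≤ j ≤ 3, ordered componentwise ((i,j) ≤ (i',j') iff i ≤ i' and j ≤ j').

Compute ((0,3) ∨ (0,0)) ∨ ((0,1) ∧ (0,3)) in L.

(0,3) ∨ (0,0) = (0,3)
(0,1) ∧ (0,3) = (0,1)
(0,3) ∨ (0,1) = (0,3)

(0,3)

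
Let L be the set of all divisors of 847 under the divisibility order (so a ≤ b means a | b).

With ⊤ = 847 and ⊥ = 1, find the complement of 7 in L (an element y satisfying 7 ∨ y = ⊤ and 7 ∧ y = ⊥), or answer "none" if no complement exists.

121

Need y with 7 ∨ y = 847 and 7 ∧ y = 1.
Checking each element gives: 121.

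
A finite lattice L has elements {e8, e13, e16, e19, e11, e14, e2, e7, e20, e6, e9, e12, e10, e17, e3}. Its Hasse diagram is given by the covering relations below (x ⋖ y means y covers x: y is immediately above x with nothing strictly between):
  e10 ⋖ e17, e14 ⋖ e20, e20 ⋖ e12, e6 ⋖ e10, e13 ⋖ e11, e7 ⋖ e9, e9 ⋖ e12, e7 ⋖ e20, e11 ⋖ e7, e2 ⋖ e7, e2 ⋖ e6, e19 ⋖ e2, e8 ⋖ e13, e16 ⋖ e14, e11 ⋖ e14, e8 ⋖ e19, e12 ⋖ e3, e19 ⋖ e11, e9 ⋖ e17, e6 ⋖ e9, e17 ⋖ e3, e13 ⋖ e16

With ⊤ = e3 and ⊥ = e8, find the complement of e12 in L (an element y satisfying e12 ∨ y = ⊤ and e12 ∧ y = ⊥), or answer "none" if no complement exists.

none

For every candidate y, either e12 ∨ y ≠ e3 or e12 ∧ y ≠ e8; no complement exists.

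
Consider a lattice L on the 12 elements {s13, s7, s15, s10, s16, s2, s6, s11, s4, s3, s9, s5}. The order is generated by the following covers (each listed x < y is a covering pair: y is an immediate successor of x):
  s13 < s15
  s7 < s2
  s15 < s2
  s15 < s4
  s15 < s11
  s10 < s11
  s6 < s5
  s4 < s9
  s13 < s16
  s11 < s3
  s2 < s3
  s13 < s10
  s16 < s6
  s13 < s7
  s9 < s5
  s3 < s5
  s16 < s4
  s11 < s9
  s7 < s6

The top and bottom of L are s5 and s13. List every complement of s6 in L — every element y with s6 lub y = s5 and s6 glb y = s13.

s10, s11, s15

Need y with s6 ∨ y = s5 and s6 ∧ y = s13.
Checking each element gives: s10, s11, s15.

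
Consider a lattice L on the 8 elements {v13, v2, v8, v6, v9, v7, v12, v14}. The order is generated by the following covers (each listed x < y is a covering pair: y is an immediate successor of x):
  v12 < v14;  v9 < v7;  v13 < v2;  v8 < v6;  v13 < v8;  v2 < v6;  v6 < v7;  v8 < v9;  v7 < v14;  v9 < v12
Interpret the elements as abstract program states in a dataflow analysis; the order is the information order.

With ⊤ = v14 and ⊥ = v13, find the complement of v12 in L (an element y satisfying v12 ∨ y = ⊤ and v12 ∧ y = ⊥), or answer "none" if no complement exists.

Need y with v12 ∨ y = v14 and v12 ∧ y = v13.
Checking each element gives: v2.

v2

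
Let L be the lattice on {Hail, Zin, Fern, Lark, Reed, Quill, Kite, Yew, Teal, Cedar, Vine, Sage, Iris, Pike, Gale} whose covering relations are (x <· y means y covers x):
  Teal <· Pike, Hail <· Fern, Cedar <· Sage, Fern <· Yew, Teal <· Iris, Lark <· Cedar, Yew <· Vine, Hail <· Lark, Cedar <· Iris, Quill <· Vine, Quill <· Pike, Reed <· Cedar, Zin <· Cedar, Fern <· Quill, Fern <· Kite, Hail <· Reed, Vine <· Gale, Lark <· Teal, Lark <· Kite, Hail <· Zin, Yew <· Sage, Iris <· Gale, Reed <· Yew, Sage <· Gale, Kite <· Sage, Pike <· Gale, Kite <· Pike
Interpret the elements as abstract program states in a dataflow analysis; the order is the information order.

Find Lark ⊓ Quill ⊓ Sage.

Hail

Common lower bounds of {Lark, Quill, Sage}: Hail.
The greatest among these is Hail.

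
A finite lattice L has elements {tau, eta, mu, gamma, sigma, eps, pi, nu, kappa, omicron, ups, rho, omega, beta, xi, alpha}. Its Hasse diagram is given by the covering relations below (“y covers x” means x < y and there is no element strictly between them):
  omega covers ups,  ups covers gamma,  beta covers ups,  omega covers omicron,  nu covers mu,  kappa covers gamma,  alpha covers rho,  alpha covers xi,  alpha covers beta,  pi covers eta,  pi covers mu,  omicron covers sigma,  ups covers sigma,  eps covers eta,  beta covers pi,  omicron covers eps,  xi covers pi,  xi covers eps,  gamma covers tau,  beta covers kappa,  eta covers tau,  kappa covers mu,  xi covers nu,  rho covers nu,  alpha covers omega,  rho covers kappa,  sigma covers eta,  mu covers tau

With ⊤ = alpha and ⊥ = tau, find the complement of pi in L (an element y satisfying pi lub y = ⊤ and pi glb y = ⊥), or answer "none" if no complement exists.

For every candidate y, either pi ∨ y ≠ alpha or pi ∧ y ≠ tau; no complement exists.

none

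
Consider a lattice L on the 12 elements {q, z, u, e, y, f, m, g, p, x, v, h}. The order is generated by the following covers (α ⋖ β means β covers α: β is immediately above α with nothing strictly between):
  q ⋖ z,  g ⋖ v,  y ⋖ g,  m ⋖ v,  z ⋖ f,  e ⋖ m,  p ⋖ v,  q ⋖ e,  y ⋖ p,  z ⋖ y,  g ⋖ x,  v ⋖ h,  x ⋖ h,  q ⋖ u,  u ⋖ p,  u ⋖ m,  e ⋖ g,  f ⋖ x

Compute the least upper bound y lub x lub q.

x

Common upper bounds of {y, x, q}: h, x.
The least among these is x.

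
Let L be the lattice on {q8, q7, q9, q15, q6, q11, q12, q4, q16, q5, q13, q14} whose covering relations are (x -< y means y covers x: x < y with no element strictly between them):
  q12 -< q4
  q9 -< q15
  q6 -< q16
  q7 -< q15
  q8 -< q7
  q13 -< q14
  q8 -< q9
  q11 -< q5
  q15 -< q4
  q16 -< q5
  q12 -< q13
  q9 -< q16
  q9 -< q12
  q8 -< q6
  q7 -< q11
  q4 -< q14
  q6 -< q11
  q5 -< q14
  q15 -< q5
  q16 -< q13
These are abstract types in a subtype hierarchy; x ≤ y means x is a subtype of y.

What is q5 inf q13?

Common lower bounds of {q5, q13}: q16, q6, q8, q9.
The greatest among these is q16.

q16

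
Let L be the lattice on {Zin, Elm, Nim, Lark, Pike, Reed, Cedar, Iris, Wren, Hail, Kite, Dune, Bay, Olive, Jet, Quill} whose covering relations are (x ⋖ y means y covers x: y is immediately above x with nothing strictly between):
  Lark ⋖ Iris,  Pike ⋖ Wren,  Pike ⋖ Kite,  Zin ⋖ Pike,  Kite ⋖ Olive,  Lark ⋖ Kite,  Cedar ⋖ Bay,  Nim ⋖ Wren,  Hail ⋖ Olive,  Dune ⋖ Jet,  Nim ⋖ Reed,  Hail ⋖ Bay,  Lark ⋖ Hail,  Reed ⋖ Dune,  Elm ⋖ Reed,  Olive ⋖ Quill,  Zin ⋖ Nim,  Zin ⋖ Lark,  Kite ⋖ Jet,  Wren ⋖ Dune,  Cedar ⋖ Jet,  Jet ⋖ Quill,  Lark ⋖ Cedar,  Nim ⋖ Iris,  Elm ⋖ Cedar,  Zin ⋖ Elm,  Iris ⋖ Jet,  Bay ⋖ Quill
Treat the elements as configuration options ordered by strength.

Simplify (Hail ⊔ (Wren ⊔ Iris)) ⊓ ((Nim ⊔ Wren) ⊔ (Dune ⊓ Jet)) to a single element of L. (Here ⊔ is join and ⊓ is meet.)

Dune

Wren ∨ Iris = Jet
Hail ∨ Jet = Quill
Nim ∨ Wren = Wren
Dune ∧ Jet = Dune
Wren ∨ Dune = Dune
Quill ∧ Dune = Dune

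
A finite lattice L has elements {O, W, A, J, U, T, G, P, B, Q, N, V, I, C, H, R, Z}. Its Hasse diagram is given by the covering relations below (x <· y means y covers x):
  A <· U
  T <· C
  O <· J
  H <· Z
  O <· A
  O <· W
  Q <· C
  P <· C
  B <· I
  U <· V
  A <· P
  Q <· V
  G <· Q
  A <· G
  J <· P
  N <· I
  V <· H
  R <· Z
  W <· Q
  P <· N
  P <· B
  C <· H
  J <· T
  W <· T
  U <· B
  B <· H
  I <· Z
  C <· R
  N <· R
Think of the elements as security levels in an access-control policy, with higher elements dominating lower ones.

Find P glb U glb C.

A

Common lower bounds of {P, U, C}: A, O.
The greatest among these is A.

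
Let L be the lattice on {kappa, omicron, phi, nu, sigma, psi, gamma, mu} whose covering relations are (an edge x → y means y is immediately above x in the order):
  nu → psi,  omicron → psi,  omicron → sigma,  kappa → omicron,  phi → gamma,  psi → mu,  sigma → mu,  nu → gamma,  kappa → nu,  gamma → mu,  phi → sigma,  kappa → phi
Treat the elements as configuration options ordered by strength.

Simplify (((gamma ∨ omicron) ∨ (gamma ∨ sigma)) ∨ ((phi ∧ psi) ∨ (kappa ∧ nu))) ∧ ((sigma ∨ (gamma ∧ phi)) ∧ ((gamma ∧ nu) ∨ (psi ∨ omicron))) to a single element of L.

gamma ∨ omicron = mu
gamma ∨ sigma = mu
mu ∨ mu = mu
phi ∧ psi = kappa
kappa ∧ nu = kappa
kappa ∨ kappa = kappa
mu ∨ kappa = mu
gamma ∧ phi = phi
sigma ∨ phi = sigma
gamma ∧ nu = nu
psi ∨ omicron = psi
nu ∨ psi = psi
sigma ∧ psi = omicron
mu ∧ omicron = omicron

omicron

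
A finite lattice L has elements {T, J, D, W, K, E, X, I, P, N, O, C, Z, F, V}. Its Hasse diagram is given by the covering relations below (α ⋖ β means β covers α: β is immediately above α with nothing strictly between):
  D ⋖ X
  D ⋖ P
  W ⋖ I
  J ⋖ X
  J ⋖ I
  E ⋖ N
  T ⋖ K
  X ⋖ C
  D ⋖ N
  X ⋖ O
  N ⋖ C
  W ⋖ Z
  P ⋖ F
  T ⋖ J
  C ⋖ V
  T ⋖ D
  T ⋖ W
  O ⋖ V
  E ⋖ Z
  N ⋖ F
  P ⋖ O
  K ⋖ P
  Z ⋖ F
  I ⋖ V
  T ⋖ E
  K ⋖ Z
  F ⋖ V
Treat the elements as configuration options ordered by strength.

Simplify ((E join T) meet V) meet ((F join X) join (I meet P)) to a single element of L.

E ∨ T = E
E ∧ V = E
F ∨ X = V
I ∧ P = T
V ∨ T = V
E ∧ V = E

E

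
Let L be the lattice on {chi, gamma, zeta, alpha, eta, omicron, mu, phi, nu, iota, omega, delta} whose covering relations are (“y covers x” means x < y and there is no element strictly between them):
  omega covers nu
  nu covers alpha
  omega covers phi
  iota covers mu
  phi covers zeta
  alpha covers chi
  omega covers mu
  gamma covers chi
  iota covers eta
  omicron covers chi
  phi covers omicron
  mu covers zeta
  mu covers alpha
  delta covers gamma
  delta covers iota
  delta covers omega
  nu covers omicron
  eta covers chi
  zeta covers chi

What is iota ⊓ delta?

Common lower bounds of {iota, delta}: alpha, chi, eta, iota, mu, zeta.
The greatest among these is iota.

iota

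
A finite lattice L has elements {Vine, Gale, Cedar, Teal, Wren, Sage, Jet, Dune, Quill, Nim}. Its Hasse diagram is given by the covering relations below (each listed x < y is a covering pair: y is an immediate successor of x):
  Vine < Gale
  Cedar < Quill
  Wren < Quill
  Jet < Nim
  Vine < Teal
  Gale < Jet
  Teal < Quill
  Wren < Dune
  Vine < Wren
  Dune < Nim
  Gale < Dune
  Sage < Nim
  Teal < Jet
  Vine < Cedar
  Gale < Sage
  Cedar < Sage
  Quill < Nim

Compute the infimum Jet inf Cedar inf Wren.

Vine

Common lower bounds of {Jet, Cedar, Wren}: Vine.
The greatest among these is Vine.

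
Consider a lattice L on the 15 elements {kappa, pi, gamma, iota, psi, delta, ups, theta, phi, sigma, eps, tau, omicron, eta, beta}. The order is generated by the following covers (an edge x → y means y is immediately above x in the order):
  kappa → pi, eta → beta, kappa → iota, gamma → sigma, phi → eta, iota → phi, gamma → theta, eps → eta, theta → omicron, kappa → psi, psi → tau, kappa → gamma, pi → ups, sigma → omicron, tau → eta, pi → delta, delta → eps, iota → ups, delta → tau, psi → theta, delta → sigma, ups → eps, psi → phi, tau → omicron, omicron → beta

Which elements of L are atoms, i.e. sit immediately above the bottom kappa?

The atoms are exactly the elements that cover kappa: gamma, iota, pi, psi.

gamma, iota, pi, psi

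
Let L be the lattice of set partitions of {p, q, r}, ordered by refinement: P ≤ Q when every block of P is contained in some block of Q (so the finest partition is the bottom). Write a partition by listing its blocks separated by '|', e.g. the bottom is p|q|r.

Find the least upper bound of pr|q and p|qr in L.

Common upper bounds of {pr|q, p|qr}: pqr.
The least among these is pqr.

pqr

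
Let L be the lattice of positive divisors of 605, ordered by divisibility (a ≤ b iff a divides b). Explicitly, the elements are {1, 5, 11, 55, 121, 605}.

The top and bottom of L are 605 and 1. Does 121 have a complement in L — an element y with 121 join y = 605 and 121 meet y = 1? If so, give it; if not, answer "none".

Need y with 121 ∨ y = 605 and 121 ∧ y = 1.
Checking each element gives: 5.

5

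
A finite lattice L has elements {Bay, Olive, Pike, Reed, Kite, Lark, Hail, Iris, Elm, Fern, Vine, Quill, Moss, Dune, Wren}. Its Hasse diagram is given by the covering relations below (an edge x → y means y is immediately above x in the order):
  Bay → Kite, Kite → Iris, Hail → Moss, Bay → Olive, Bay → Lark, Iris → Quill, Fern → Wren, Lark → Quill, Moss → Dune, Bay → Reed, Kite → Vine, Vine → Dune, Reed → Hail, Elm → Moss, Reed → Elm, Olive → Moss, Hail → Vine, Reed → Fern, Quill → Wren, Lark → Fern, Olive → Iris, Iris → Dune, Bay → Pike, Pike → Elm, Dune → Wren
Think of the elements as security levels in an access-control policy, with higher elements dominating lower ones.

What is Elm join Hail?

Moss

Common upper bounds of {Elm, Hail}: Dune, Moss, Wren.
The least among these is Moss.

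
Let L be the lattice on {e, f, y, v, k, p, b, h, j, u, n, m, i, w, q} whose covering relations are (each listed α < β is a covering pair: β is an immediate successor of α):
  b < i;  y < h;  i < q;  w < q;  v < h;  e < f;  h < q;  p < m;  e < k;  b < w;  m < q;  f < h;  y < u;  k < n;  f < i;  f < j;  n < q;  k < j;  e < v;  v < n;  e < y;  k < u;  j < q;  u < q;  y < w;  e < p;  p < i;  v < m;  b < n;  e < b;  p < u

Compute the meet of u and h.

y

Common lower bounds of {u, h}: e, y.
The greatest among these is y.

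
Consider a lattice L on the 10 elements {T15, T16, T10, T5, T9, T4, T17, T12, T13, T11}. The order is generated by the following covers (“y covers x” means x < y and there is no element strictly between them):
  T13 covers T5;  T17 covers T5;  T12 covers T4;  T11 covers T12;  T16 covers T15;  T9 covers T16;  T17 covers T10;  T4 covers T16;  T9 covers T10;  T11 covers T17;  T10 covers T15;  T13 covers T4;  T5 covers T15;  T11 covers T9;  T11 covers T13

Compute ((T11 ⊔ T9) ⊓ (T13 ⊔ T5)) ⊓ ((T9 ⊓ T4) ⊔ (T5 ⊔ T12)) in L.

T11 ∨ T9 = T11
T13 ∨ T5 = T13
T11 ∧ T13 = T13
T9 ∧ T4 = T16
T5 ∨ T12 = T11
T16 ∨ T11 = T11
T13 ∧ T11 = T13

T13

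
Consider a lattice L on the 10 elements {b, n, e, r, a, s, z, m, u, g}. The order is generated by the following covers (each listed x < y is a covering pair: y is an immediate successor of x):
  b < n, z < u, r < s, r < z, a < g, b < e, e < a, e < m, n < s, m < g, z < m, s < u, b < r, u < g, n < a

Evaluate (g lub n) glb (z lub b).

g ∨ n = g
z ∨ b = z
g ∧ z = z

z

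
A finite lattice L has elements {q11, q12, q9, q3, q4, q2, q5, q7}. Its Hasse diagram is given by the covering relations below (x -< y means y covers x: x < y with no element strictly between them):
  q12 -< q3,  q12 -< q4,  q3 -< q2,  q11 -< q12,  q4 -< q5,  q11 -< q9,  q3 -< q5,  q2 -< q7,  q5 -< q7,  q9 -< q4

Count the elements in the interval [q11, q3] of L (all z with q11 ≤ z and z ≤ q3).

3

The interval [q11, q3] = {q11, q12, q3}, which has 3 elements.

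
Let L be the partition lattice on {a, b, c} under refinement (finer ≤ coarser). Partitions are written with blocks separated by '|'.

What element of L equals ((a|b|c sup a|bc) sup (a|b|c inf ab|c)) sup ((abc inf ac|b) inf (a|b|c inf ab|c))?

a|bc

a|b|c ∨ a|bc = a|bc
a|b|c ∧ ab|c = a|b|c
a|bc ∨ a|b|c = a|bc
abc ∧ ac|b = ac|b
a|b|c ∧ ab|c = a|b|c
ac|b ∧ a|b|c = a|b|c
a|bc ∨ a|b|c = a|bc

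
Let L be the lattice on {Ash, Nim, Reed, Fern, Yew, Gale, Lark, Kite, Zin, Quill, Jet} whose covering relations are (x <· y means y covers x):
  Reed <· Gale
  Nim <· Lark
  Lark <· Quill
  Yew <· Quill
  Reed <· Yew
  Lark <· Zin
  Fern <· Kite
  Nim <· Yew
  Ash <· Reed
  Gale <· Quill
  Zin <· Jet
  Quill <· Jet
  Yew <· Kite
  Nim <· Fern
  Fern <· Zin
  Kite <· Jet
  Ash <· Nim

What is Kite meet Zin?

Common lower bounds of {Kite, Zin}: Ash, Fern, Nim.
The greatest among these is Fern.

Fern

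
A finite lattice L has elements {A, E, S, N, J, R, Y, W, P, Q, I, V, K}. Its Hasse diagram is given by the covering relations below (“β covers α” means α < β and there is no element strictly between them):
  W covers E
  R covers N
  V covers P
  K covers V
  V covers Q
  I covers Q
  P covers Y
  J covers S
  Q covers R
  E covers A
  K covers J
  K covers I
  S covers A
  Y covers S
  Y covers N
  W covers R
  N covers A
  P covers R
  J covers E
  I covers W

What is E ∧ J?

E

Common lower bounds of {E, J}: A, E.
The greatest among these is E.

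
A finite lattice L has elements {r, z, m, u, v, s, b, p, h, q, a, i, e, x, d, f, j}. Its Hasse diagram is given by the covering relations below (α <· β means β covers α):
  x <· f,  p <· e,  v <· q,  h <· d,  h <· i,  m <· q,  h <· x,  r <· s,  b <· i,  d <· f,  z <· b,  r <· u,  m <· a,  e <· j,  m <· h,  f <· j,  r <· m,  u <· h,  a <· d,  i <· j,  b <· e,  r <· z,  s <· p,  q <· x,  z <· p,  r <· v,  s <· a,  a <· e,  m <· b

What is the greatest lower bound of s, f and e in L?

Common lower bounds of {s, f, e}: r, s.
The greatest among these is s.

s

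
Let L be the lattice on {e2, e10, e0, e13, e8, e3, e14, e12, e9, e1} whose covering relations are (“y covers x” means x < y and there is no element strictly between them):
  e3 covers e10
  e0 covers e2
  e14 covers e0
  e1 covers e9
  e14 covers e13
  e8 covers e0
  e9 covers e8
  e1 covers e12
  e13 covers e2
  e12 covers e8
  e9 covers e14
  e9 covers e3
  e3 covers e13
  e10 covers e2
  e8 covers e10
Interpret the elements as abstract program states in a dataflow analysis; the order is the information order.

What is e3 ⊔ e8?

e9

Common upper bounds of {e3, e8}: e1, e9.
The least among these is e9.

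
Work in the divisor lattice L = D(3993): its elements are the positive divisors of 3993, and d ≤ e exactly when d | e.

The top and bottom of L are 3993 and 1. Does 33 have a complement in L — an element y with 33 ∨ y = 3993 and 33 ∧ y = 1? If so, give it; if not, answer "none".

For every candidate y, either 33 ∨ y ≠ 3993 or 33 ∧ y ≠ 1; no complement exists.

none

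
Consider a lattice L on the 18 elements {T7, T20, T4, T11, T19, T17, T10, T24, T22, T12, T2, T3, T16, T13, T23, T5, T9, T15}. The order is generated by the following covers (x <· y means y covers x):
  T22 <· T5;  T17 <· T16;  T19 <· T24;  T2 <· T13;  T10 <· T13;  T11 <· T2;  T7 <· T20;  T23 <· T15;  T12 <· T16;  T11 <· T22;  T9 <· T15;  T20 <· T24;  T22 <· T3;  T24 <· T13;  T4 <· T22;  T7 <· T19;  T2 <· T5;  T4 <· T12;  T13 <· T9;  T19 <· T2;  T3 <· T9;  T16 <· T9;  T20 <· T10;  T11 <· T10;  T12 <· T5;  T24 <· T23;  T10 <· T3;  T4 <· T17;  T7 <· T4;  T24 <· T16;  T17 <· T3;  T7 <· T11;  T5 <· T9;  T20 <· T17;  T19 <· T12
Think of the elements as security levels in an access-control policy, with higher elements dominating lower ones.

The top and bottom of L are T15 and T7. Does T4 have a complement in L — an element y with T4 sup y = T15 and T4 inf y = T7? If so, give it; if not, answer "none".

T23

Need y with T4 ∨ y = T15 and T4 ∧ y = T7.
Checking each element gives: T23.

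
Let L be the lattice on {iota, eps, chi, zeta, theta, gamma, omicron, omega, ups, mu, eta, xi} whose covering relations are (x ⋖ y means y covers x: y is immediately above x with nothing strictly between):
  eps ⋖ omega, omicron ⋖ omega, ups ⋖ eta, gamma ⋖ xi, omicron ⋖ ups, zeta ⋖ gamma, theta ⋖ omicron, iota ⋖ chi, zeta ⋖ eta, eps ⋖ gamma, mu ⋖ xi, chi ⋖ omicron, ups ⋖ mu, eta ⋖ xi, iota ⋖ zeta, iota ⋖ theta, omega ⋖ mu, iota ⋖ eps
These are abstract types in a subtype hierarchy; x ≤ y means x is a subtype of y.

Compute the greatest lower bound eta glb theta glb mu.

theta

Common lower bounds of {eta, theta, mu}: iota, theta.
The greatest among these is theta.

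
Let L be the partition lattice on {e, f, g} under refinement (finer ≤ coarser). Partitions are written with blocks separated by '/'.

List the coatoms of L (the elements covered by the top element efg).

e/fg, ef/g, eg/f

The coatoms are exactly the elements covered by efg: e/fg, ef/g, eg/f.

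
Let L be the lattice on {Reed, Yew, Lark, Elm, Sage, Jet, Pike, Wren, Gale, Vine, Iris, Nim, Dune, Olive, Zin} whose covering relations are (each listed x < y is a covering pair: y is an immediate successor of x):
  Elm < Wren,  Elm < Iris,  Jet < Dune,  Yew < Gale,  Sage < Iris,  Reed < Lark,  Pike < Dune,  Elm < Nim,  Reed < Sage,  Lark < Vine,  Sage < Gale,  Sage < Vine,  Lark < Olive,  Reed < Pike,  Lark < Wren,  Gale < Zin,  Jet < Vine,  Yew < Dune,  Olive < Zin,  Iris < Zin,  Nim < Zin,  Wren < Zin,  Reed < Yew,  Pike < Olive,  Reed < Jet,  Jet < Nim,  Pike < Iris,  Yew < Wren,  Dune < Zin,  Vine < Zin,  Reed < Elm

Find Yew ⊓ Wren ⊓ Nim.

Reed

Common lower bounds of {Yew, Wren, Nim}: Reed.
The greatest among these is Reed.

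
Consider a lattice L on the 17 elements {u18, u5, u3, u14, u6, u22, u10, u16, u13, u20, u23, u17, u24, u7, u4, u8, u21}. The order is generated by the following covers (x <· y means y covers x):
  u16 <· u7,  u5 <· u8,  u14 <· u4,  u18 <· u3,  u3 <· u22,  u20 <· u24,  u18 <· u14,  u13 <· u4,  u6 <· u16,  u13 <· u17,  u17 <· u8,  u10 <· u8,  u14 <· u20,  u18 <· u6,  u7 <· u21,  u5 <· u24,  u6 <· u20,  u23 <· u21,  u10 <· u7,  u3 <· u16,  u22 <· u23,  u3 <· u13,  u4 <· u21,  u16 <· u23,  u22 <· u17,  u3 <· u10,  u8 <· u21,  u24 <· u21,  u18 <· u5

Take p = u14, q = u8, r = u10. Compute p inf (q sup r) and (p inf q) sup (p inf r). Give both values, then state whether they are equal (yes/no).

q sup r = u8, so p inf (q sup r) = u14 inf u8 = u18.
p inf q = u18 and p inf r = u18, so (p inf q) sup (p inf r) = u18 sup u18 = u18.
Equal: yes.

u18; u18; yes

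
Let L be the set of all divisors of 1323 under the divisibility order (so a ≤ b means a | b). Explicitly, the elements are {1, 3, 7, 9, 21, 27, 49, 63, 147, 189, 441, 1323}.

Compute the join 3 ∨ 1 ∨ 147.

Common upper bounds of {3, 1, 147}: 1323, 147, 441.
The least among these is 147.

147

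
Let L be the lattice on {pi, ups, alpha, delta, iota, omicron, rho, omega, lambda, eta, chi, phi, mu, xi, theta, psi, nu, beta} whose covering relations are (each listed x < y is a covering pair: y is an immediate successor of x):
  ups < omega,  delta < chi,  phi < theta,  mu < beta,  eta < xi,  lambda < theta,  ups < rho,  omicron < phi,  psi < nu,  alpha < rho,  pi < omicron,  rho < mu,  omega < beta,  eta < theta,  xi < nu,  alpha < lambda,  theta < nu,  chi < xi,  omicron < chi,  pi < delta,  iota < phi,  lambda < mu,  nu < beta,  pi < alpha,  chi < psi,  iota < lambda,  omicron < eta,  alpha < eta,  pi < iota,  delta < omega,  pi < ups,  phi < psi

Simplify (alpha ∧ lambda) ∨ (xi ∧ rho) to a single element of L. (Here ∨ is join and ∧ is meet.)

alpha ∧ lambda = alpha
xi ∧ rho = alpha
alpha ∨ alpha = alpha

alpha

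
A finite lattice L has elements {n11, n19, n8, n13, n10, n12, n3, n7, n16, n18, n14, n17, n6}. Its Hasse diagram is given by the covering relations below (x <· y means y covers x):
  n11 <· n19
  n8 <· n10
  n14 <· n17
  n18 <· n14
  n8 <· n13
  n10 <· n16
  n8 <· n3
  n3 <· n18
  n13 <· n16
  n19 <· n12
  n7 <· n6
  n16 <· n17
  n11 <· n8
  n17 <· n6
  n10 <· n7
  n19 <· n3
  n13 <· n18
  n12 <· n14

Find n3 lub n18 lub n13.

Common upper bounds of {n3, n18, n13}: n14, n17, n18, n6.
The least among these is n18.

n18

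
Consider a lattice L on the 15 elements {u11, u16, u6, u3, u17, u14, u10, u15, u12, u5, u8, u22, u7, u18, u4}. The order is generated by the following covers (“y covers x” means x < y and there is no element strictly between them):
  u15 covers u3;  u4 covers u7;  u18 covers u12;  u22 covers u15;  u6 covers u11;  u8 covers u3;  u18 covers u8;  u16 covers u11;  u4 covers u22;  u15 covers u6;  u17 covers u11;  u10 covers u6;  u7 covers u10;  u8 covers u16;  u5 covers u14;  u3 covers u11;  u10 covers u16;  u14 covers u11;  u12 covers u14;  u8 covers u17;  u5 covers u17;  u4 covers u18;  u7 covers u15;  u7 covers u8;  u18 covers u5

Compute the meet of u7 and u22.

u15

Common lower bounds of {u7, u22}: u11, u15, u3, u6.
The greatest among these is u15.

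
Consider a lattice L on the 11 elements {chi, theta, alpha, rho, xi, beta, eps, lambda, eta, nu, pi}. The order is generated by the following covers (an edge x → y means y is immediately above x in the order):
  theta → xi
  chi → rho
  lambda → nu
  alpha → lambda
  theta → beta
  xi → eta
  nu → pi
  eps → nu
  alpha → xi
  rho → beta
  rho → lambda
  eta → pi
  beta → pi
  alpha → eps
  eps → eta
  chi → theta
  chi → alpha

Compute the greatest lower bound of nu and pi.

nu

Common lower bounds of {nu, pi}: alpha, chi, eps, lambda, nu, rho.
The greatest among these is nu.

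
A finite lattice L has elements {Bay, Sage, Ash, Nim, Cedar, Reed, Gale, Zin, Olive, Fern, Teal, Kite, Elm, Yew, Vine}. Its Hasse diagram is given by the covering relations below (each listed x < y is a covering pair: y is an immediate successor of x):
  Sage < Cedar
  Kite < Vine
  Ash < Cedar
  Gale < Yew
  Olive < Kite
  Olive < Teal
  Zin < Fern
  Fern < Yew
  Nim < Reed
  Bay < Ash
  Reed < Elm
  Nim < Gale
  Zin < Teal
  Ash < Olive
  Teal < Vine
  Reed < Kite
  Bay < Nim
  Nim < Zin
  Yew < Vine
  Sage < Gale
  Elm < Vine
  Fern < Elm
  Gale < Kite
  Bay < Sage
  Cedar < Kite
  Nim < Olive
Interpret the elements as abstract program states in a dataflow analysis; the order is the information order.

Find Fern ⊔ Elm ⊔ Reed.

Common upper bounds of {Fern, Elm, Reed}: Elm, Vine.
The least among these is Elm.

Elm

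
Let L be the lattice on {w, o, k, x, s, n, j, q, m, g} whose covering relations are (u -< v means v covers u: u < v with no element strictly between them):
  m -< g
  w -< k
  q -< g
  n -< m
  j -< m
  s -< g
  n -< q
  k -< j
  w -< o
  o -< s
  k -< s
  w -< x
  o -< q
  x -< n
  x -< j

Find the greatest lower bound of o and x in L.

w

Common lower bounds of {o, x}: w.
The greatest among these is w.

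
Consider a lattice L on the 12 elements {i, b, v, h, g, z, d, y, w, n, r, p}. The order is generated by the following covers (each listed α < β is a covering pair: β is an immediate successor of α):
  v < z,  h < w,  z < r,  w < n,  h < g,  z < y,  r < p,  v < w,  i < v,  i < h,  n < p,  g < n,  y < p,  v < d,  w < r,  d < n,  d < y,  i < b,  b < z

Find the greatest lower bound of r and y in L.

z

Common lower bounds of {r, y}: b, i, v, z.
The greatest among these is z.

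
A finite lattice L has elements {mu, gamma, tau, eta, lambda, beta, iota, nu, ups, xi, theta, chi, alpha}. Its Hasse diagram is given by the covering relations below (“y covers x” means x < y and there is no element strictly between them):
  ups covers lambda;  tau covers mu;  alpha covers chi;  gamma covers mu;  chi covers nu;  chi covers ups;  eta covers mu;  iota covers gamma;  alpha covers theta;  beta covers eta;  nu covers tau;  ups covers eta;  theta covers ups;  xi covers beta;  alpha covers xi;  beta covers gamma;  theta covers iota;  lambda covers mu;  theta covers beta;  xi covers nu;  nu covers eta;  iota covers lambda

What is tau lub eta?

Common upper bounds of {tau, eta}: alpha, chi, nu, xi.
The least among these is nu.

nu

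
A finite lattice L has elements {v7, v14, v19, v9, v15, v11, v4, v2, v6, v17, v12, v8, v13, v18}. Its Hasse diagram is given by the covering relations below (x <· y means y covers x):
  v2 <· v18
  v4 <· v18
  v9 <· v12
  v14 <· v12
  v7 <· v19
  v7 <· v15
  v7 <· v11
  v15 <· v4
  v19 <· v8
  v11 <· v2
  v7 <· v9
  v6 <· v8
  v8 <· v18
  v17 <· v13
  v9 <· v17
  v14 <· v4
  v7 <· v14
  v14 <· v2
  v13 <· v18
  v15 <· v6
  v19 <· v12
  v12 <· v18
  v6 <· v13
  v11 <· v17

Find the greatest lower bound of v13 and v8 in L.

v6

Common lower bounds of {v13, v8}: v15, v6, v7.
The greatest among these is v6.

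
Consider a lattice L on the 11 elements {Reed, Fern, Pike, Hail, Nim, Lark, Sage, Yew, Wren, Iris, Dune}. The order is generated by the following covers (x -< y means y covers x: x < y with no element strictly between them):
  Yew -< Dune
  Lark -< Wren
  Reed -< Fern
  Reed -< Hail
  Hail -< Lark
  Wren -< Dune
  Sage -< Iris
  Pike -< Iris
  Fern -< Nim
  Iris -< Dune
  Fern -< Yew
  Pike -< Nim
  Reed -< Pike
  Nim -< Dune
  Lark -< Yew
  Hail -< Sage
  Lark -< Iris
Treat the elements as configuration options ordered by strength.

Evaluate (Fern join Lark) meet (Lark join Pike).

Fern ∨ Lark = Yew
Lark ∨ Pike = Iris
Yew ∧ Iris = Lark

Lark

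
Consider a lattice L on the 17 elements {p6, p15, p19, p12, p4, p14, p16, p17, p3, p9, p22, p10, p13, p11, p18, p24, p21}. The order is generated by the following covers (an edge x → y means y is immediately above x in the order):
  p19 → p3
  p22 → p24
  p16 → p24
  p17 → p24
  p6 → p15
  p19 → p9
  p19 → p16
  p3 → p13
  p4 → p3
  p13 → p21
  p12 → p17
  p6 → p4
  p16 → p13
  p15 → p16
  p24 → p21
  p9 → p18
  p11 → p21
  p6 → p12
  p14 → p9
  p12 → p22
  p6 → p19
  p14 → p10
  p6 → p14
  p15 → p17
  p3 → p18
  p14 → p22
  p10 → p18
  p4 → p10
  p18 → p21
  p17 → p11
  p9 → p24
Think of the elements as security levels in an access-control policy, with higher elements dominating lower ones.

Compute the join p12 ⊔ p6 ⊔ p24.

Common upper bounds of {p12, p6, p24}: p21, p24.
The least among these is p24.

p24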